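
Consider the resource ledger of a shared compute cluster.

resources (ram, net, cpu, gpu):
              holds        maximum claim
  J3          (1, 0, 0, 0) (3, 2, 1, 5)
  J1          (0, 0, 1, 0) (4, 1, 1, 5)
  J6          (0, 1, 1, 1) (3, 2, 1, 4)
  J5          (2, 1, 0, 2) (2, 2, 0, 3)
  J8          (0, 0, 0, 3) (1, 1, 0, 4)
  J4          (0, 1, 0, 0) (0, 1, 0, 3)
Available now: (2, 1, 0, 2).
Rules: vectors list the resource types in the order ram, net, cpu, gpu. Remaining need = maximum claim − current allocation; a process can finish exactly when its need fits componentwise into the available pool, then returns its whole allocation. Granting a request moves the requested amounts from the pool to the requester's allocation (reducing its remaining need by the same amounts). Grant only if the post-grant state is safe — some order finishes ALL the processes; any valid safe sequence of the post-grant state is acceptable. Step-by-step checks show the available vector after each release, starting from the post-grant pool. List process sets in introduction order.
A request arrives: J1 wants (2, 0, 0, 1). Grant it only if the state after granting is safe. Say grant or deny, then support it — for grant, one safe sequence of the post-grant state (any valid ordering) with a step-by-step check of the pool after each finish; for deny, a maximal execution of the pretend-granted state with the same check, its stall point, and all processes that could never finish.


GRANT — the state after the grant stays safe, e.g. via J5, J4, J8, J1, J6, J3.
Key observation: after the grant the pool drops to (0, 1, 0, 1), which still lets J5 finish first and unwind the rest.
Verifying the post-grant state step by step:
  pool = (0, 1, 0, 1)
  J5 needs (0, 1, 0, 1) <= (0, 1, 0, 1) -> finishes; pool += (2, 1, 0, 2) = (2, 2, 0, 3)
  J4 needs (0, 0, 0, 3) <= (2, 2, 0, 3) -> finishes; pool += (0, 1, 0, 0) = (2, 3, 0, 3)
  J8 needs (1, 1, 0, 1) <= (2, 3, 0, 3) -> finishes; pool += (0, 0, 0, 3) = (2, 3, 0, 6)
  J1 needs (2, 1, 0, 4) <= (2, 3, 0, 6) -> finishes; pool += (2, 0, 1, 1) = (4, 3, 1, 7)
  J6 needs (3, 1, 0, 3) <= (4, 3, 1, 7) -> finishes; pool += (0, 1, 1, 1) = (4, 4, 2, 8)
  J3 needs (2, 2, 1, 5) <= (4, 4, 2, 8) -> finishes; pool += (1, 0, 0, 0) = (5, 4, 2, 8)


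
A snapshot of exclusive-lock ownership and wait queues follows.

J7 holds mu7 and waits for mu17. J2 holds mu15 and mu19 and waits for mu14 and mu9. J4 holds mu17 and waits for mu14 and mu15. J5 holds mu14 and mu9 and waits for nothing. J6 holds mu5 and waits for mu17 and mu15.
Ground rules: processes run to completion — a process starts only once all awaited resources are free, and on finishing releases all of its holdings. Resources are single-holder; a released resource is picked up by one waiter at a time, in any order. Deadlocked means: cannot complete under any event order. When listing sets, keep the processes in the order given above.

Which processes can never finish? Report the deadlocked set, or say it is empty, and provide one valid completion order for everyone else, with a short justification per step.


No process is deadlocked.
Key observation: the wait relation is loop-free; peeling off processes with no waits unwinds the whole state.
A valid finishing order for the others: J5, J2, J4, J6, J7.
Check, step by step:
  J5 waits on nothing -> runs at once and releases mu14 and mu9
  run J2 (all its waits — mu14 and mu9 — are resolved); releases mu15 and mu19
  run J4 (all its waits — mu14 and mu15 — are resolved); releases mu17
  run J6 (all its waits — mu17 and mu15 — are resolved); releases mu5
  run J7 (all its waits — mu17 — are resolved); releases mu7


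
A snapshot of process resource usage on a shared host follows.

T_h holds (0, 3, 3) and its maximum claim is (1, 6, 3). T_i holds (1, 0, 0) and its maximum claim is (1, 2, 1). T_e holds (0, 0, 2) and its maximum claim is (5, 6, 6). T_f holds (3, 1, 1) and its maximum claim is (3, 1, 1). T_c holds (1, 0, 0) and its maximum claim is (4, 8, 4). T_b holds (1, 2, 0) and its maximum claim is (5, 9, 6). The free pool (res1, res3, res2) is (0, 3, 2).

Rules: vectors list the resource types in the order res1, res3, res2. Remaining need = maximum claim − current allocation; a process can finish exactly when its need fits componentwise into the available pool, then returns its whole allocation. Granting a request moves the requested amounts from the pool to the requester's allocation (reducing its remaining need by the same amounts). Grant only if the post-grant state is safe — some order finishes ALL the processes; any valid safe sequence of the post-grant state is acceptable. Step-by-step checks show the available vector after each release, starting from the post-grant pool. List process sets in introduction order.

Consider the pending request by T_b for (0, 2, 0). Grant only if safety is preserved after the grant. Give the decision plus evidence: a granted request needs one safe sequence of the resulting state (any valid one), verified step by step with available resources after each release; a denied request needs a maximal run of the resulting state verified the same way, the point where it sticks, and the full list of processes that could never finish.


DENY: after the grant no complete ordering would exist.
Key observation: once T_f, T_i finish, the pool peaks at (4, 2, 3) — and every remaining process still needs more res3 than that.
Pretend the grant happened; the run T_f, T_i goes as far as possible. Step-by-step check:
  pool = (0, 1, 2)
  T_f: need (0, 0, 0) fits (0, 1, 2); releases (3, 1, 1), pool now (3, 2, 3)
  T_i: need (0, 2, 1) fits (3, 2, 3); releases (1, 0, 0), pool now (4, 2, 3)
  T_h cannot run: need (1, 3, 0) vs free (4, 2, 3) (insufficient res3)
  T_e cannot run: need (5, 6, 4) vs free (4, 2, 3) (insufficient res1, res3 and res2)
  T_c cannot run: need (3, 8, 4) vs free (4, 2, 3) (insufficient res3 and res2)
  T_b cannot run: need (4, 5, 6) vs free (4, 2, 3) (insufficient res3 and res2)
Had the request been granted, T_h, T_e, T_c and T_b could never finish.


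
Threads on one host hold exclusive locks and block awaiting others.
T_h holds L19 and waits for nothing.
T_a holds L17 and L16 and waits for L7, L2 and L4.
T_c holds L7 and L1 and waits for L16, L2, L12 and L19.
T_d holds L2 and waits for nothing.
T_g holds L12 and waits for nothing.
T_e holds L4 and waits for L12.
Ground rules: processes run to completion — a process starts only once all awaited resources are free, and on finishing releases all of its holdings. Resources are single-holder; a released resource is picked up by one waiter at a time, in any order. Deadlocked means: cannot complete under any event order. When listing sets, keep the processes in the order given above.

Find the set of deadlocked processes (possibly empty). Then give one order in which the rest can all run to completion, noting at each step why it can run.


Deadlocked: T_a and T_c.
Key observation: the knot is the closed ring of waits T_a -> T_c -> T_a; no other process is dragged down with it.
A valid finishing order for the others: T_d, T_g, T_h, T_e.
Step-by-step check:
  T_d: no waits; runs immediately, freeing L2
  T_g: no waits; runs immediately, freeing L12
  T_h: no waits; runs immediately, freeing L19
  run T_e (all its waits — L12 — are resolved); releases L4


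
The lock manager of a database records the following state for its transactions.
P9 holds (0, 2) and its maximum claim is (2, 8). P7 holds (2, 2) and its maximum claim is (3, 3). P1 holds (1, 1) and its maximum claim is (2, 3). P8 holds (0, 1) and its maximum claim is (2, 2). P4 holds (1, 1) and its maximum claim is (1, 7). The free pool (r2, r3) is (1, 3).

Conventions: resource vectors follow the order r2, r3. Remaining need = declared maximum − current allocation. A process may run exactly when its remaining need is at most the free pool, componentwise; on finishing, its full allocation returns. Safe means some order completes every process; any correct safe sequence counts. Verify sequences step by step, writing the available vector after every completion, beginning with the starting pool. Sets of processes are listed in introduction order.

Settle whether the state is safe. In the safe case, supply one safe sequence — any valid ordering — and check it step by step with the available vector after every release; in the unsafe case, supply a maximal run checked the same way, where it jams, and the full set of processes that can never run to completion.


SAFE. One safe sequence: P7, P1, P4, P8, P9.
Key observation: reading the order forward, P7 is the first process whose need (1, 1) meets the free pool (1, 3) exactly on a resource it requests.
Check, step by step:
  pool = (1, 3)
  P7 needs (1, 1) <= (1, 3) -> finishes; pool += (2, 2) = (3, 5)
  P1 needs (1, 2) <= (3, 5) -> finishes; pool += (1, 1) = (4, 6)
  P4 needs (0, 6) <= (4, 6) -> finishes; pool += (1, 1) = (5, 7)
  P8 needs (2, 1) <= (5, 7) -> finishes; pool += (0, 1) = (5, 8)
  P9 needs (2, 6) <= (5, 8) -> finishes; pool += (0, 2) = (5, 10)


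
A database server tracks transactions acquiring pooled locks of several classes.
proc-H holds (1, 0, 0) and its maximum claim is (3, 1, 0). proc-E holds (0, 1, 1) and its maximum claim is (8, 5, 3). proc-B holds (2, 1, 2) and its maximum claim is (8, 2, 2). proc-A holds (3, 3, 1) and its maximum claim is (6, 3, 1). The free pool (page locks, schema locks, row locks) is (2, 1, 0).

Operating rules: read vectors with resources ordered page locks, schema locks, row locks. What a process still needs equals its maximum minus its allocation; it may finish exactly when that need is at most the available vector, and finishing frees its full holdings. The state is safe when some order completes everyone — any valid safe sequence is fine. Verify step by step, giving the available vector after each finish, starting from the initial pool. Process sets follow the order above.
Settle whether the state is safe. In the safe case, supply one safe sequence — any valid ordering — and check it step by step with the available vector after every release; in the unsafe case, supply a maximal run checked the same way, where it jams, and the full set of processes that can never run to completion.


SAFE. One safe sequence: proc-H, proc-A, proc-B, proc-E.
Key observation: the order's first zero-slack moment is proc-H ((2, 1, 0) needed, (2, 1, 0) free — a requested resource with nothing to spare).
Step-by-step check:
  pool = (2, 1, 0)
  run proc-H (needs (2, 1, 0), free (2, 1, 0)); after release of (1, 0, 0) the pool is (3, 1, 0)
  run proc-A (needs (3, 0, 0), free (3, 1, 0)); after release of (3, 3, 1) the pool is (6, 4, 1)
  run proc-B (needs (6, 1, 0), free (6, 4, 1)); after release of (2, 1, 2) the pool is (8, 5, 3)
  run proc-E (needs (8, 4, 2), free (8, 5, 3)); after release of (0, 1, 1) the pool is (8, 6, 4)


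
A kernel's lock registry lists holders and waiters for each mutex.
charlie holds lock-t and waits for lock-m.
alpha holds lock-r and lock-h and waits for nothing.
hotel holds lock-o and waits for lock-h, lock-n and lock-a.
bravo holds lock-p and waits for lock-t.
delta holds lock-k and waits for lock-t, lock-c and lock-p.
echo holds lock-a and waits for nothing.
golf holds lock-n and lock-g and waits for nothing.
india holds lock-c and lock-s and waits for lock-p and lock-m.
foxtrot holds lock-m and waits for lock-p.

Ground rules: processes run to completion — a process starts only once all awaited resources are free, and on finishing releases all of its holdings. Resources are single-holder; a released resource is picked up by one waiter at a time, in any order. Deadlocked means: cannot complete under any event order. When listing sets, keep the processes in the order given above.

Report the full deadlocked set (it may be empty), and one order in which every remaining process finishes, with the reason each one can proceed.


Deadlocked set: charlie, bravo, delta, india and foxtrot.
Key observation: the wait chain closes on itself along charlie -> foxtrot -> bravo -> charlie; delta and india wait into the deadlock from upstream.
One completion order for the rest: echo, golf, alpha, hotel.
Step-by-step check:
  run echo (it waits on nothing); releases lock-a
  run golf (it waits on nothing); releases lock-n and lock-g
  run alpha (it waits on nothing); releases lock-r and lock-h
  run hotel (all its waits — lock-h, lock-n and lock-a — are resolved); releases lock-o


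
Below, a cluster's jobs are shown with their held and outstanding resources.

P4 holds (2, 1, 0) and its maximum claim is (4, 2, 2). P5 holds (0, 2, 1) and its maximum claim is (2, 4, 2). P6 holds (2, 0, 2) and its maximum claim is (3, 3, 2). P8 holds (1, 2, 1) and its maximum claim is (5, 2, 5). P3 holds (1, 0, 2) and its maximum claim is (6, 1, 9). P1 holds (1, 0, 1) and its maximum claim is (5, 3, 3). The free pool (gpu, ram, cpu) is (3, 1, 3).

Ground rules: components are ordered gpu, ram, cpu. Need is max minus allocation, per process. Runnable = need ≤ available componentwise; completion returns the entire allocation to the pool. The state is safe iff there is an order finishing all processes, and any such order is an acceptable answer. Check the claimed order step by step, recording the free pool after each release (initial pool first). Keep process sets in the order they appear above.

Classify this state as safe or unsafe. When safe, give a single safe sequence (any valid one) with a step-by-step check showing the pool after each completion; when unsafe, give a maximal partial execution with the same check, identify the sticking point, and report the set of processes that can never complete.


SAFE. One safe sequence: P4, P5, P6, P8, P3, P1.
Key observation: P4 is the earliest step where a requested resource binds exactly: need (2, 1, 2), pool (3, 1, 3) at its turn.
Walking it through:
  pool = (3, 1, 3)
  run P4 (needs (2, 1, 2), free (3, 1, 3)); after release of (2, 1, 0) the pool is (5, 2, 3)
  run P5 (needs (2, 2, 1), free (5, 2, 3)); after release of (0, 2, 1) the pool is (5, 4, 4)
  run P6 (needs (1, 3, 0), free (5, 4, 4)); after release of (2, 0, 2) the pool is (7, 4, 6)
  run P8 (needs (4, 0, 4), free (7, 4, 6)); after release of (1, 2, 1) the pool is (8, 6, 7)
  run P3 (needs (5, 1, 7), free (8, 6, 7)); after release of (1, 0, 2) the pool is (9, 6, 9)
  run P1 (needs (4, 3, 2), free (9, 6, 9)); after release of (1, 0, 1) the pool is (10, 6, 10)


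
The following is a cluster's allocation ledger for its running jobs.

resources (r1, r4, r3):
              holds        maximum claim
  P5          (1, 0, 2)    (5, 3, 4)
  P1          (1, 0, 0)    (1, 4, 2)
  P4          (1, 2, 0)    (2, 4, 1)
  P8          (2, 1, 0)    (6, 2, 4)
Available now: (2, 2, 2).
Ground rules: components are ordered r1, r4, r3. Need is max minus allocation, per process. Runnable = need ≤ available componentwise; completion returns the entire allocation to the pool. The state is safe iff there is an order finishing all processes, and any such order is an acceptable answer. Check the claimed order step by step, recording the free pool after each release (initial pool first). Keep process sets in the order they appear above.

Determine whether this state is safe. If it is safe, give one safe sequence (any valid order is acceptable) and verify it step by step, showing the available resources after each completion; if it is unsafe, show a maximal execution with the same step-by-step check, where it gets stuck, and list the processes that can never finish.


SAFE, for example via the order P4, P1, P5, P8.
Key observation: P4 is the earliest step where a requested resource binds exactly: need (1, 2, 1), pool (2, 2, 2) at its turn.
Check, step by step:
  pool = (2, 2, 2)
  run P4 (needs (1, 2, 1), free (2, 2, 2)); after release of (1, 2, 0) the pool is (3, 4, 2)
  run P1 (needs (0, 4, 2), free (3, 4, 2)); after release of (1, 0, 0) the pool is (4, 4, 2)
  run P5 (needs (4, 3, 2), free (4, 4, 2)); after release of (1, 0, 2) the pool is (5, 4, 4)
  run P8 (needs (4, 1, 4), free (5, 4, 4)); after release of (2, 1, 0) the pool is (7, 5, 4)


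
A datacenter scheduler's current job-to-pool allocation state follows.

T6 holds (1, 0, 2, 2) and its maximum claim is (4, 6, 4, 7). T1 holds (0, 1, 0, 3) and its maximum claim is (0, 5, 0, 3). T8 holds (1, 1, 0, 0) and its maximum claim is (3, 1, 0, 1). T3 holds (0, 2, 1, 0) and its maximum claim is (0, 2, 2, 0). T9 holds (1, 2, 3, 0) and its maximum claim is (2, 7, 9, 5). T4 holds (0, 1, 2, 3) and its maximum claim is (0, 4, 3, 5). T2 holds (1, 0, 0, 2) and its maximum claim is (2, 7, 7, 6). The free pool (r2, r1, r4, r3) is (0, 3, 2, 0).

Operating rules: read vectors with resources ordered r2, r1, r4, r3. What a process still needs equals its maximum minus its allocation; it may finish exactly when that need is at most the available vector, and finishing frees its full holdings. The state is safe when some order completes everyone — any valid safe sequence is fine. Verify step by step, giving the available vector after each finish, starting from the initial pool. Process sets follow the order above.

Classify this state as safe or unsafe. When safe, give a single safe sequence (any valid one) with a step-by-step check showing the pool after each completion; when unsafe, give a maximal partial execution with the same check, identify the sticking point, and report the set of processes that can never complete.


UNSAFE.
Key observation: once T3, T1, T4 finish, the pool peaks at (0, 7, 5, 6) — and every remaining process still needs more r2 than that.
The run T3, T1, T4 cannot be extended any further. Step-by-step check:
  pool = (0, 3, 2, 0)
  run T3 (needs (0, 0, 1, 0), free (0, 3, 2, 0)); after release of (0, 2, 1, 0) the pool is (0, 5, 3, 0)
  run T1 (needs (0, 4, 0, 0), free (0, 5, 3, 0)); after release of (0, 1, 0, 3) the pool is (0, 6, 3, 3)
  run T4 (needs (0, 3, 1, 2), free (0, 6, 3, 3)); after release of (0, 1, 2, 3) the pool is (0, 7, 5, 6)
  blocked: T6 wants (3, 6, 2, 5), pool (0, 7, 5, 6) — not enough r2
  blocked: T8 wants (2, 0, 0, 1), pool (0, 7, 5, 6) — not enough r2
  blocked: T9 wants (1, 5, 6, 5), pool (0, 7, 5, 6) — not enough r2 and r4
  blocked: T2 wants (1, 7, 7, 4), pool (0, 7, 5, 6) — not enough r2 and r4
Processes that can never finish: T6, T8, T9 and T2.


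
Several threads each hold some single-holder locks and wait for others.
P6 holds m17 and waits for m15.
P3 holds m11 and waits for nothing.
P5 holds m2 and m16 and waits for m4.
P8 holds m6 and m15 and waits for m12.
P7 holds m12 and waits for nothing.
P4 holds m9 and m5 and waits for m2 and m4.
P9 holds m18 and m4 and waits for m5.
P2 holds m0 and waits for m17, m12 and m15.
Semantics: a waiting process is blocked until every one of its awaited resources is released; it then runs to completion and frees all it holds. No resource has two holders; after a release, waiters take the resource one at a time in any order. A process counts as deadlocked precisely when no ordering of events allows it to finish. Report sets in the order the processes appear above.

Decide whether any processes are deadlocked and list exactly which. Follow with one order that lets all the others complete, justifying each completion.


Deadlocked: P5, P4 and P9.
Key observation: nobody on the ring P5 -> P9 -> P4 -> P5 can start until another member finishes, which never happens; no other process is dragged down with it.
One completion order for the rest: P3, P7, P8, P6, P2.
Check, step by step:
  P3 waits on nothing -> runs at once and releases m11
  P7 waits on nothing -> runs at once and releases m12
  run P8 (all its waits — m12 — are resolved); releases m6 and m15
  run P6 (all its waits — m15 — are resolved); releases m17
  run P2 (all its waits — m17, m12 and m15 — are resolved); releases m0


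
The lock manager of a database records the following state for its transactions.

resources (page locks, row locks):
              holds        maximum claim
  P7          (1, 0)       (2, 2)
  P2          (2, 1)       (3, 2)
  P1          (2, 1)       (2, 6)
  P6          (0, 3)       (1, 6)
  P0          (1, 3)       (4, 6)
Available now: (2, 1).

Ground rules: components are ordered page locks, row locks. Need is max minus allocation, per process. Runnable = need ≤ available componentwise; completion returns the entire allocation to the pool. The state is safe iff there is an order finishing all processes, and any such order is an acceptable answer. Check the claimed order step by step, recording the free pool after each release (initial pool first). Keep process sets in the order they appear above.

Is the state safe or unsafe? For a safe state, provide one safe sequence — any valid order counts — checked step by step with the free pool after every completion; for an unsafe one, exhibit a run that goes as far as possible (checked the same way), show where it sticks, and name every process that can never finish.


UNSAFE — no complete ordering exists.
Key observation: no order helps: past P2, P7, the free pool tops out at (5, 2), below what each blocked process needs in row locks.
The run P2, P7 cannot be extended any further. Walking it through:
  pool = (2, 1)
  P2: need (1, 1) fits (2, 1); releases (2, 1), pool now (4, 2)
  P7: need (1, 2) fits (4, 2); releases (1, 0), pool now (5, 2)
  P1 still needs (0, 5) but only (5, 2) is free — short on row locks
  P6 still needs (1, 3) but only (5, 2) is free — short on row locks
  P0 still needs (3, 3) but only (5, 2) is free — short on row locks
Never able to finish: P1, P6 and P0.


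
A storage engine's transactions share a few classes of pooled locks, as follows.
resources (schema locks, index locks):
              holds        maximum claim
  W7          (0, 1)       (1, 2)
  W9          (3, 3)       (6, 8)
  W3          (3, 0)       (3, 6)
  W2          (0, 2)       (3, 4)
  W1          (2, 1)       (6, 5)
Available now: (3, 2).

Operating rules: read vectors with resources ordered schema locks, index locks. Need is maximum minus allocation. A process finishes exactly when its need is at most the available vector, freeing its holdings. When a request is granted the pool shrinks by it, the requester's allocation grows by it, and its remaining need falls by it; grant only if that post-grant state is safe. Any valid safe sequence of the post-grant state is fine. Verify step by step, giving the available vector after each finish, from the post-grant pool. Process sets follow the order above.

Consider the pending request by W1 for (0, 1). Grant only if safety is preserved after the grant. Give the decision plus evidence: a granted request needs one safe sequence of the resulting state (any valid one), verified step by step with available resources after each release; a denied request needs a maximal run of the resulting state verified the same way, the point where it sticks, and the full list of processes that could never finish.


DENY — the pretend-granted state is unsafe.
Key observation: after W7, W2 the pool peaks at (3, 4), and each blocked process is short somewhere: W9 on index locks; W3 on index locks; W1 on schema locks.
After a pretend grant, a maximal execution: W7, W2 — then nothing else fits. Walking it through:
  pool = (3, 1)
  run W7 (needs (1, 1), free (3, 1)); after release of (0, 1) the pool is (3, 2)
  run W2 (needs (3, 2), free (3, 2)); after release of (0, 2) the pool is (3, 4)
  W9 cannot run: need (3, 5) vs free (3, 4) (insufficient index locks)
  W3 cannot run: need (0, 6) vs free (3, 4) (insufficient index locks)
  W1 cannot run: need (4, 3) vs free (3, 4) (insufficient schema locks)
Processes that could never finish after the grant: W9, W3 and W1.


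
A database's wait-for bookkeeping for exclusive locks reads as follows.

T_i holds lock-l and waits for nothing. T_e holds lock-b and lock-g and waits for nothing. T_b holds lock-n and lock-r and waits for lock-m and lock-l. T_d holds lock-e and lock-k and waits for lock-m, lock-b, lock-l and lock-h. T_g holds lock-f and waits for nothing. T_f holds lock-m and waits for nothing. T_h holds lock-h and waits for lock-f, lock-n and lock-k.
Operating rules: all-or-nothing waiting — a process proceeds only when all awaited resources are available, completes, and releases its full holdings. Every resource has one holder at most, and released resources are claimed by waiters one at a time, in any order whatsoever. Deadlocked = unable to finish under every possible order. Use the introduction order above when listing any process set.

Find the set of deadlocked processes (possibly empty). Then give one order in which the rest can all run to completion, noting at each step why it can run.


The deadlocked set is T_d and T_h.
Key observation: along T_d -> T_h -> T_d, each member waits on what the next one holds — a deadlock; no other process is dragged down with it.
One completion order for the rest: T_g, T_i, T_f, T_b, T_e.
Walking it through:
  T_g: no waits; runs immediately, freeing lock-f
  T_i: no waits; runs immediately, freeing lock-l
  T_f: no waits; runs immediately, freeing lock-m
  T_b: everything it awaited (lock-m and lock-l) is free; runs, freeing lock-n and lock-r
  T_e: no waits; runs immediately, freeing lock-b and lock-g


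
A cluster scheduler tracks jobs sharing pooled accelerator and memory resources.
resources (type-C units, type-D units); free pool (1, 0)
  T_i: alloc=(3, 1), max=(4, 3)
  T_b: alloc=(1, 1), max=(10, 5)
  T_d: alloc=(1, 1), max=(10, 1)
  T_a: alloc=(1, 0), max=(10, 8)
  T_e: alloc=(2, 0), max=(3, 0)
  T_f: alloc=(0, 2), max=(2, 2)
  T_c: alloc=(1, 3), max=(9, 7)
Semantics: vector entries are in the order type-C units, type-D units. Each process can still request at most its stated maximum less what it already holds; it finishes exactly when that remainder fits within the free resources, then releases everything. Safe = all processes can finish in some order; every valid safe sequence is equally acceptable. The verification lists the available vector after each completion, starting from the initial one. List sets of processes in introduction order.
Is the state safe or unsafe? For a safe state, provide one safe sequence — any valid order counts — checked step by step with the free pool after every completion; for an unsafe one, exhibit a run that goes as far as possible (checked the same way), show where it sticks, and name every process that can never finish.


The state is UNSAFE.
Key observation: the pool after T_e, T_f, T_i is (6, 3); every surviving request exceeds it in type-C units, so progress ends there.
The run T_e, T_f, T_i cannot be extended any further. Check, step by step:
  pool = (1, 0)
  T_e needs (1, 0) <= (1, 0) -> finishes; pool += (2, 0) = (3, 0)
  T_f needs (2, 0) <= (3, 0) -> finishes; pool += (0, 2) = (3, 2)
  T_i needs (1, 2) <= (3, 2) -> finishes; pool += (3, 1) = (6, 3)
  blocked: T_b wants (9, 4), pool (6, 3) — not enough type-C units and type-D units
  blocked: T_d wants (9, 0), pool (6, 3) — not enough type-C units
  blocked: T_a wants (9, 8), pool (6, 3) — not enough type-C units and type-D units
  blocked: T_c wants (8, 4), pool (6, 3) — not enough type-C units and type-D units
Permanently blocked: T_b, T_d, T_a and T_c.


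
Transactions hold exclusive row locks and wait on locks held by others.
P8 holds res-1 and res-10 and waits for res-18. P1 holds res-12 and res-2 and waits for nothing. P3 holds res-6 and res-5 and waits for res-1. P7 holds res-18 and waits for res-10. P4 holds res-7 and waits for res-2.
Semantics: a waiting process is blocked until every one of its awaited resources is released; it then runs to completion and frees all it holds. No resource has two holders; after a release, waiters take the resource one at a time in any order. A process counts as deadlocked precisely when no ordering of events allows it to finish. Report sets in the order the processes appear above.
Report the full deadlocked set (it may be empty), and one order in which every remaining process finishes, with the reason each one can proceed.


Deadlocked set: P8, P3 and P7.
Key observation: the cycle P8 -> P7 -> P8 can never break — each member waits on the next; P3 waits into the deadlock from upstream.
One completion order for the rest: P1, P4.
Walking it through:
  P1 waits on nothing -> runs at once and releases res-12 and res-2
  P4: everything it awaited (res-2) is free; runs, freeing res-7


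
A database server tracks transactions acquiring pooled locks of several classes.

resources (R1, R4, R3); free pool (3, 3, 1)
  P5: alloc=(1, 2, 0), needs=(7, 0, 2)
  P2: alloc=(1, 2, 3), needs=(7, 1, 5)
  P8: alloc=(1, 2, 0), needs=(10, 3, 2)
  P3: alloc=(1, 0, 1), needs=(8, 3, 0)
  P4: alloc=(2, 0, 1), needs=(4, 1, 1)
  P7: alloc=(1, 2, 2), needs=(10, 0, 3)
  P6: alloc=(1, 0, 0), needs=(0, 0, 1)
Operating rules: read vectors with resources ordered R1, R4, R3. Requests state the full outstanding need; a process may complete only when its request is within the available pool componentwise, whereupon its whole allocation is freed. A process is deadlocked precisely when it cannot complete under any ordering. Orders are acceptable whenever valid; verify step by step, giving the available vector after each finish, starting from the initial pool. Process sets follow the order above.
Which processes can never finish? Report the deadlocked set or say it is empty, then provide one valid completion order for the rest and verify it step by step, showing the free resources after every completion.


Deadlocked set: P5, P2, P8, P3 and P7.
Key observation: R1 is the bottleneck — with P6, P4 done the pool holds (6, 3, 2), short of every remaining need.
One completion order for the rest: P6, P4. Step-by-step check:
  pool = (3, 3, 1)
  run P6 (needs (0, 0, 1), free (3, 3, 1)); after release of (1, 0, 0) the pool is (4, 3, 1)
  run P4 (needs (4, 1, 1), free (4, 3, 1)); after release of (2, 0, 1) the pool is (6, 3, 2)
None of the blocked processes ever fits:
  P5 still needs (7, 0, 2) but only (6, 3, 2) is free — short on R1
  P2 still needs (7, 1, 5) but only (6, 3, 2) is free — short on R1 and R3
  P8 still needs (10, 3, 2) but only (6, 3, 2) is free — short on R1
  P3 still needs (8, 3, 0) but only (6, 3, 2) is free — short on R1
  P7 still needs (10, 0, 3) but only (6, 3, 2) is free — short on R1 and R3


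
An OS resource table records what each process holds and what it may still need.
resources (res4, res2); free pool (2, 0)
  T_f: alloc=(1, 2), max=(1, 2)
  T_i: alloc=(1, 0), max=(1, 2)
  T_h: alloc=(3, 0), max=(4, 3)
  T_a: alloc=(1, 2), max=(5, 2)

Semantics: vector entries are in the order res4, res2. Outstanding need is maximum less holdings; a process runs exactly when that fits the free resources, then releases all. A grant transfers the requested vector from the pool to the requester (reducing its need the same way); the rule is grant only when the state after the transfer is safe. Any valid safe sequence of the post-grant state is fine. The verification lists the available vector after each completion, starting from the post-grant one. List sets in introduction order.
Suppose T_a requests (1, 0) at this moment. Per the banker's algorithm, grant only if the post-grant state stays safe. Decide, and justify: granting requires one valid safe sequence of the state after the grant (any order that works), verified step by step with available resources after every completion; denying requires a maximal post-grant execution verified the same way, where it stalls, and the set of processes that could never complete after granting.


GRANT. The post-grant state is safe; one safe sequence: T_f, T_i, T_a, T_h.
Key observation: with (1, 0) left after the transfer, T_f can run at once — the state stays safe.
Check on the post-grant state, step by step:
  pool = (1, 0)
  run T_f (needs (0, 0), free (1, 0)); after release of (1, 2) the pool is (2, 2)
  run T_i (needs (0, 2), free (2, 2)); after release of (1, 0) the pool is (3, 2)
  run T_a (needs (3, 0), free (3, 2)); after release of (2, 2) the pool is (5, 4)
  run T_h (needs (1, 3), free (5, 4)); after release of (3, 0) the pool is (8, 4)


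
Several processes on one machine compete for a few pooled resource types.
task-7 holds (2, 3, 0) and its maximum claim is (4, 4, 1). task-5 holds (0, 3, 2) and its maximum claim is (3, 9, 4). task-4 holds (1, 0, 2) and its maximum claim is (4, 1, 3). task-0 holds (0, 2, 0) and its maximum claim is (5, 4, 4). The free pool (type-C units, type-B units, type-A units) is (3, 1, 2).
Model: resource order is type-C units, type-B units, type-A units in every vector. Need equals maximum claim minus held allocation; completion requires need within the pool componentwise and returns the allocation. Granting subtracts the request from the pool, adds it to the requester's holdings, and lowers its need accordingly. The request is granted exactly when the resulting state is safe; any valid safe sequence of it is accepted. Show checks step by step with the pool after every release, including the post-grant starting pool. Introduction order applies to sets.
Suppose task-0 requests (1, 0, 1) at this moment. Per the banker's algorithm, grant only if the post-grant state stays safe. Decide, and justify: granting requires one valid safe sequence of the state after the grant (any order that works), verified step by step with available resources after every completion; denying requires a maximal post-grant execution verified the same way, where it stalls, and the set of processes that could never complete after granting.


GRANT. The post-grant state is safe; one safe sequence: task-7, task-4, task-0, task-5.
Key observation: even at the reduced pool (2, 1, 1), task-7 fits immediately, so safety survives the grant.
Step-by-step check of the post-grant state:
  pool = (2, 1, 1)
  task-7 needs (2, 1, 1) <= (2, 1, 1) -> finishes; pool += (2, 3, 0) = (4, 4, 1)
  task-4 needs (3, 1, 1) <= (4, 4, 1) -> finishes; pool += (1, 0, 2) = (5, 4, 3)
  task-0 needs (4, 2, 3) <= (5, 4, 3) -> finishes; pool += (1, 2, 1) = (6, 6, 4)
  task-5 needs (3, 6, 2) <= (6, 6, 4) -> finishes; pool += (0, 3, 2) = (6, 9, 6)


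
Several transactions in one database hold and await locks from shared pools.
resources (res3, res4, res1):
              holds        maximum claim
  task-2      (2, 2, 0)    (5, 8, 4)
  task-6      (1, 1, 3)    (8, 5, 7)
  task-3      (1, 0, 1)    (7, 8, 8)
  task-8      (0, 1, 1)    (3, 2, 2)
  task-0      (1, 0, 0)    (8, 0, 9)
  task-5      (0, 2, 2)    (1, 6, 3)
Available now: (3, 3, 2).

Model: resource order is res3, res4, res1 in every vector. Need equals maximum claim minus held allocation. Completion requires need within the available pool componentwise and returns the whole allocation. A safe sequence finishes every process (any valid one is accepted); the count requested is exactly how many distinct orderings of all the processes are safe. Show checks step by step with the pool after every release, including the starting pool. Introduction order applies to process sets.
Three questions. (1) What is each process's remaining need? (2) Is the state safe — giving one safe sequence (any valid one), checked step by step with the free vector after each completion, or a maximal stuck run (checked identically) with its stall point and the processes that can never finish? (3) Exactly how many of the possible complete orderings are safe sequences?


(1) Need matrix, components ordered res3, res4, res1:
  task-2: (3, 6, 4)
  task-6: (7, 4, 4)
  task-3: (6, 8, 7)
  task-8: (3, 1, 1)
  task-0: (7, 0, 9)
  task-5: (1, 4, 1)
(2) UNSAFE.
Key observation: after task-8, task-5, task-2 complete, (5, 8, 5) is the best the pool ever gets, yet each leftover process wants more res3.
Going as far as possible: task-8, task-5, task-2; after that, nothing fits. Walking it through:
  pool = (3, 3, 2)
  task-8: need (3, 1, 1) fits (3, 3, 2); releases (0, 1, 1), pool now (3, 4, 3)
  task-5: need (1, 4, 1) fits (3, 4, 3); releases (0, 2, 2), pool now (3, 6, 5)
  task-2: need (3, 6, 4) fits (3, 6, 5); releases (2, 2, 0), pool now (5, 8, 5)
  blocked: task-6 wants (7, 4, 4), pool (5, 8, 5) — not enough res3
  blocked: task-3 wants (6, 8, 7), pool (5, 8, 5) — not enough res3 and res1
  blocked: task-0 wants (7, 0, 9), pool (5, 8, 5) — not enough res3 and res1
Processes that can never finish: task-6, task-3 and task-0.
(3) The exact count: 0 of the possible complete orderings are safe sequences.


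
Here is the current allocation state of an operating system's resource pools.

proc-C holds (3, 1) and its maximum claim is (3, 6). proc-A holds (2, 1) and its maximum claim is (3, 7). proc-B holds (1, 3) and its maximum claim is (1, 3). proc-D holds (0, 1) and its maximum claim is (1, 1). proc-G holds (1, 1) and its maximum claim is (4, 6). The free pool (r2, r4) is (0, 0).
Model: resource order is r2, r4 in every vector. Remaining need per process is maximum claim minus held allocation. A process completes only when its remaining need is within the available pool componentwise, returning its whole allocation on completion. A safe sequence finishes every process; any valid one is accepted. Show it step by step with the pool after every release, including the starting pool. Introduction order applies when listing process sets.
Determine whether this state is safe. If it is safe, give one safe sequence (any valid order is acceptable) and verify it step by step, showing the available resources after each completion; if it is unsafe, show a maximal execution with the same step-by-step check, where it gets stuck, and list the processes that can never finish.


The state is UNSAFE.
Key observation: proc-B, proc-D can finish, but then (1, 4) is all there is, and the blocked group's r4 demands exceed it.
Going as far as possible: proc-B, proc-D; after that, nothing fits. Check, step by step:
  pool = (0, 0)
  run proc-B (needs (0, 0), free (0, 0)); after release of (1, 3) the pool is (1, 3)
  run proc-D (needs (1, 0), free (1, 3)); after release of (0, 1) the pool is (1, 4)
  proc-C cannot run: need (0, 5) vs free (1, 4) (insufficient r4)
  proc-A cannot run: need (1, 6) vs free (1, 4) (insufficient r4)
  proc-G cannot run: need (3, 5) vs free (1, 4) (insufficient r2 and r4)
Permanently blocked: proc-C, proc-A and proc-G.


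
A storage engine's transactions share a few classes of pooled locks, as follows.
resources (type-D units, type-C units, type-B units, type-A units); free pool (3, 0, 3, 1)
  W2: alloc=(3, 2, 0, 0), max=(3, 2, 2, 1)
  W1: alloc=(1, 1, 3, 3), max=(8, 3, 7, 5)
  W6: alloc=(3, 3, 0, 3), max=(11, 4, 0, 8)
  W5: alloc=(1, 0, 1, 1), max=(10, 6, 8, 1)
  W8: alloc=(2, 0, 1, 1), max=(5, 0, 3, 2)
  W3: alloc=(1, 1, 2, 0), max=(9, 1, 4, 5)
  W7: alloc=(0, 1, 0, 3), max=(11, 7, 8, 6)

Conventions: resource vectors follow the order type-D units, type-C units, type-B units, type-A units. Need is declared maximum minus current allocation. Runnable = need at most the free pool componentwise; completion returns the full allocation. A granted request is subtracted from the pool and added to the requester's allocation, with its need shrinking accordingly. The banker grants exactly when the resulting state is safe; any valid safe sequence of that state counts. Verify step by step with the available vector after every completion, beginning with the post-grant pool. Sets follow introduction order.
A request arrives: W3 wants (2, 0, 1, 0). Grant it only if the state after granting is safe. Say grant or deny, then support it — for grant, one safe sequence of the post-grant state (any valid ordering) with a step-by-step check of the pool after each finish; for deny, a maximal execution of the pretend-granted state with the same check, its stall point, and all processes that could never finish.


DENY: after the grant no complete ordering would exist.
Key observation: after W2, W8 the pool peaks at (6, 2, 3, 2), and each blocked process is short somewhere: W1 on type-D units, type-B units; W6 on type-D units, type-A units; W5 on type-D units, type-C units, type-B units; W3 on type-A units; W7 on type-D units, type-C units, type-B units, type-A units.
On the post-grant state, W2, W8 is a maximal run — nothing extends it. Check, step by step:
  pool = (1, 0, 2, 1)
  W2: need (0, 0, 2, 1) fits (1, 0, 2, 1); releases (3, 2, 0, 0), pool now (4, 2, 2, 1)
  W8: need (3, 0, 2, 1) fits (4, 2, 2, 1); releases (2, 0, 1, 1), pool now (6, 2, 3, 2)
  blocked: W1 wants (7, 2, 4, 2), pool (6, 2, 3, 2) — not enough type-D units and type-B units
  blocked: W6 wants (8, 1, 0, 5), pool (6, 2, 3, 2) — not enough type-D units and type-A units
  blocked: W5 wants (9, 6, 7, 0), pool (6, 2, 3, 2) — not enough type-D units, type-C units and type-B units
  blocked: W3 wants (6, 0, 1, 5), pool (6, 2, 3, 2) — not enough type-A units
  blocked: W7 wants (11, 6, 8, 3), pool (6, 2, 3, 2) — not enough type-D units, type-C units, type-B units and type-A units
Had the request been granted, W1, W6, W5, W3 and W7 could never finish.
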